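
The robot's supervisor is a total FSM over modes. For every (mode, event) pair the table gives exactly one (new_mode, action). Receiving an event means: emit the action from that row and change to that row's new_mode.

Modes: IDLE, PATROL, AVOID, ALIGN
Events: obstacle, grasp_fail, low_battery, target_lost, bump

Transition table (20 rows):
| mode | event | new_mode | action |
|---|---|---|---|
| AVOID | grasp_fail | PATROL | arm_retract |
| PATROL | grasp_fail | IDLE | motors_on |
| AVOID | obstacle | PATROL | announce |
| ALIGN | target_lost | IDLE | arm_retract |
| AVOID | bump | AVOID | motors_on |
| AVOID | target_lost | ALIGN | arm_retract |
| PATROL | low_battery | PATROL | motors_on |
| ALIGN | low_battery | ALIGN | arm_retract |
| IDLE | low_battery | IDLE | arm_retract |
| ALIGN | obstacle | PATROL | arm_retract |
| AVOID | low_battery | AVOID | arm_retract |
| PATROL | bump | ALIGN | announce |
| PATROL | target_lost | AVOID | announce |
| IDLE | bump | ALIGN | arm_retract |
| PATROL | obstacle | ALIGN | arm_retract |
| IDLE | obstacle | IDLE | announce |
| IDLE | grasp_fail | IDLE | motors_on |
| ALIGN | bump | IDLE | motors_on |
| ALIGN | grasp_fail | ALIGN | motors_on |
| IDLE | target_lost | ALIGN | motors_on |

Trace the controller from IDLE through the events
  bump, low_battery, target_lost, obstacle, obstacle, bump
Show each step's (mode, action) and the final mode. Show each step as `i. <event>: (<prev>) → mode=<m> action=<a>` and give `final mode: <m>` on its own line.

1. bump: (IDLE) → mode=ALIGN action=arm_retract
2. low_battery: (ALIGN) → mode=ALIGN action=arm_retract
3. target_lost: (ALIGN) → mode=IDLE action=arm_retract
4. obstacle: (IDLE) → mode=IDLE action=announce
5. obstacle: (IDLE) → mode=IDLE action=announce
6. bump: (IDLE) → mode=ALIGN action=arm_retract

final mode: ALIGN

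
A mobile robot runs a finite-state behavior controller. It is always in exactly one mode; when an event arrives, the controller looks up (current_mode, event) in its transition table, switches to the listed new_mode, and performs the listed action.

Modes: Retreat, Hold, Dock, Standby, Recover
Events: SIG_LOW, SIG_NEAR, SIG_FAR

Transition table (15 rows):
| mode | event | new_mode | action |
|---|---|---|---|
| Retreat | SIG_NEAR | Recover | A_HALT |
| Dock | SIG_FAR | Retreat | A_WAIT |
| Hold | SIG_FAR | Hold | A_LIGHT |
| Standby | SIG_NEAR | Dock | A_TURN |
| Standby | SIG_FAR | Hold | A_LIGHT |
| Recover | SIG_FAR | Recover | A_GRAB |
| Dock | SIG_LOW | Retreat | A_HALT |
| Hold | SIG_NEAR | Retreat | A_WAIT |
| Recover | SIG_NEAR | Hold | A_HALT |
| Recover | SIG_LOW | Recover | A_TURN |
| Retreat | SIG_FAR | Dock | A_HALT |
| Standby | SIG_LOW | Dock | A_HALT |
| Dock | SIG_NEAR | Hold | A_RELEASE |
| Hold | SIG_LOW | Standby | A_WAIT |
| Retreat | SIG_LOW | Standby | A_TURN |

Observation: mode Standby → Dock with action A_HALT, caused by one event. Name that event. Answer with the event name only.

try SIG_LOW: (Standby, SIG_LOW) → (Dock, A_HALT)  ← matches
try SIG_NEAR: (Standby, SIG_NEAR) → (Dock, A_TURN)
try SIG_FAR: (Standby, SIG_FAR) → (Hold, A_LIGHT)

SIG_LOW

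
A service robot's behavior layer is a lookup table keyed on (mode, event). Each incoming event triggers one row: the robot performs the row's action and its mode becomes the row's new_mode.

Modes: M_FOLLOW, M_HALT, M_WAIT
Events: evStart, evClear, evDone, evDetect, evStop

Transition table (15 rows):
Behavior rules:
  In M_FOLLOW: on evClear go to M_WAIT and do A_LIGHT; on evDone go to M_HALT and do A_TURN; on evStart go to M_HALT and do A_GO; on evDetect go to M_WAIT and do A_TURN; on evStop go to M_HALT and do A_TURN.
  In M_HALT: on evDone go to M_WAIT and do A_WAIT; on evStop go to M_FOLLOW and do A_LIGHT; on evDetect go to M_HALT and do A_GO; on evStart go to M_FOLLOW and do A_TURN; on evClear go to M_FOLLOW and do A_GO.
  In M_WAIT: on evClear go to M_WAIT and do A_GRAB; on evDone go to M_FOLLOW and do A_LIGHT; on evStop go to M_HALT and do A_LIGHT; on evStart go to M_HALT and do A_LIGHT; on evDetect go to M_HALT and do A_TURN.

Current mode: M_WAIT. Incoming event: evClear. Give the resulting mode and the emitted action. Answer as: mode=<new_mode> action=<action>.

mode=M_WAIT action=A_GRAB

current mode = M_WAIT; filter table to that mode:
  (M_WAIT, evClear) → (M_WAIT, A_GRAB)  ← event matches
  (M_WAIT, evDone) → (M_FOLLOW, A_LIGHT)
  (M_WAIT, evStop) → (M_HALT, A_LIGHT)
  (M_WAIT, evStart) → (M_HALT, A_LIGHT)
  (M_WAIT, evDetect) → (M_HALT, A_TURN)
event = evClear selects (M_WAIT, A_GRAB)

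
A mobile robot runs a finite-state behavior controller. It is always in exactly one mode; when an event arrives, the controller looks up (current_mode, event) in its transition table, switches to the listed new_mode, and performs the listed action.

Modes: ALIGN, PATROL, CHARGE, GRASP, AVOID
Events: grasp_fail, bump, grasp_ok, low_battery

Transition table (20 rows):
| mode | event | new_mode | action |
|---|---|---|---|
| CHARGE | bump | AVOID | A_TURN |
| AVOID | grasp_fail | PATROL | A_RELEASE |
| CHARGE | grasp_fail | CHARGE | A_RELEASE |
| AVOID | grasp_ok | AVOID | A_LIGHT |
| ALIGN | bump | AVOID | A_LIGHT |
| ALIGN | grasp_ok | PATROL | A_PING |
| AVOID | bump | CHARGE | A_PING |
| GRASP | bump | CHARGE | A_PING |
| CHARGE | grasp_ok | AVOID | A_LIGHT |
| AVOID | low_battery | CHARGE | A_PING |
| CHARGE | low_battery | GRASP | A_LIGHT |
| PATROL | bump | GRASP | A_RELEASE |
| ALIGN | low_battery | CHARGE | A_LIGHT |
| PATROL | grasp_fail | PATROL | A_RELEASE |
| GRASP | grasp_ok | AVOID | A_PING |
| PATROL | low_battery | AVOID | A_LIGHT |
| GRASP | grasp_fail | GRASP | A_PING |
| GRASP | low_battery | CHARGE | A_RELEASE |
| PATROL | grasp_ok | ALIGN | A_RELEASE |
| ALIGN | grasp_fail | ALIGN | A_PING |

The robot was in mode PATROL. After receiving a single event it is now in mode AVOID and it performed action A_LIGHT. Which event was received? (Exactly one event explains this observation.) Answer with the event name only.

try grasp_fail: (PATROL, grasp_fail) → (PATROL, A_RELEASE)
try bump: (PATROL, bump) → (GRASP, A_RELEASE)
try grasp_ok: (PATROL, grasp_ok) → (ALIGN, A_RELEASE)
try low_battery: (PATROL, low_battery) → (AVOID, A_LIGHT)  ← matches

low_battery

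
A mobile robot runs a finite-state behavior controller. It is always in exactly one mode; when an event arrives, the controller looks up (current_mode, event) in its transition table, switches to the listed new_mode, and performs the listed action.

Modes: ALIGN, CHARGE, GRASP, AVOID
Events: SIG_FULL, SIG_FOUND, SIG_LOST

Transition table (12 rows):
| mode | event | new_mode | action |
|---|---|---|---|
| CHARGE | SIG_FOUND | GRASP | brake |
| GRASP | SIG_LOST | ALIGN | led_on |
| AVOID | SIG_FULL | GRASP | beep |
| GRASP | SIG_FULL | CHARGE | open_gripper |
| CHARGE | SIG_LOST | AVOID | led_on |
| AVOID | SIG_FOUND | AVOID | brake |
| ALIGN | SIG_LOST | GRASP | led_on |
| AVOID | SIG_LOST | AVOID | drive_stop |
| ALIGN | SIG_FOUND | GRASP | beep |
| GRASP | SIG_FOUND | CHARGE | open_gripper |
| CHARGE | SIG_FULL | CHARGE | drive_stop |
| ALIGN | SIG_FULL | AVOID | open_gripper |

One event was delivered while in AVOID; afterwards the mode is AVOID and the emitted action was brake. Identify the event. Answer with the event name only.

SIG_FOUND

try SIG_FULL: (AVOID, SIG_FULL) → (GRASP, beep)
try SIG_FOUND: (AVOID, SIG_FOUND) → (AVOID, brake)  ← matches
try SIG_LOST: (AVOID, SIG_LOST) → (AVOID, drive_stop)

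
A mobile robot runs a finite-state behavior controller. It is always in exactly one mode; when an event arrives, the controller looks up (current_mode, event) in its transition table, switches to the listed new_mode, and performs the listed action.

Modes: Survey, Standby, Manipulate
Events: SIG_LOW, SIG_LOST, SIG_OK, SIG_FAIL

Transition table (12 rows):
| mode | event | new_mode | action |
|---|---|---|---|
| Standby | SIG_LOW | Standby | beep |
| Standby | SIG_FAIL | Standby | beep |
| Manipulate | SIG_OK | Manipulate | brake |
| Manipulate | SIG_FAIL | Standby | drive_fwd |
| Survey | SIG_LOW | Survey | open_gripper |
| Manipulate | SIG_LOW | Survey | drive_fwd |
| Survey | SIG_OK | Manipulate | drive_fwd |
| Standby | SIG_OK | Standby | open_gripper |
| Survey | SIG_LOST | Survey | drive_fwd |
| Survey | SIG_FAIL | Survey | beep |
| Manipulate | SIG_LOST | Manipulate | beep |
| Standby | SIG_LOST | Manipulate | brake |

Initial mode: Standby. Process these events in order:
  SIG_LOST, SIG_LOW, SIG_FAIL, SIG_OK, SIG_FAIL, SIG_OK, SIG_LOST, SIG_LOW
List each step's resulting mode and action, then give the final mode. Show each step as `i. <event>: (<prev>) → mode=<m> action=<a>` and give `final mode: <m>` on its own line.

1. SIG_LOST: (Standby) → mode=Manipulate action=brake
2. SIG_LOW: (Manipulate) → mode=Survey action=drive_fwd
3. SIG_FAIL: (Survey) → mode=Survey action=beep
4. SIG_OK: (Survey) → mode=Manipulate action=drive_fwd
5. SIG_FAIL: (Manipulate) → mode=Standby action=drive_fwd
6. SIG_OK: (Standby) → mode=Standby action=open_gripper
7. SIG_LOST: (Standby) → mode=Manipulate action=brake
8. SIG_LOW: (Manipulate) → mode=Survey action=drive_fwd

final mode: Survey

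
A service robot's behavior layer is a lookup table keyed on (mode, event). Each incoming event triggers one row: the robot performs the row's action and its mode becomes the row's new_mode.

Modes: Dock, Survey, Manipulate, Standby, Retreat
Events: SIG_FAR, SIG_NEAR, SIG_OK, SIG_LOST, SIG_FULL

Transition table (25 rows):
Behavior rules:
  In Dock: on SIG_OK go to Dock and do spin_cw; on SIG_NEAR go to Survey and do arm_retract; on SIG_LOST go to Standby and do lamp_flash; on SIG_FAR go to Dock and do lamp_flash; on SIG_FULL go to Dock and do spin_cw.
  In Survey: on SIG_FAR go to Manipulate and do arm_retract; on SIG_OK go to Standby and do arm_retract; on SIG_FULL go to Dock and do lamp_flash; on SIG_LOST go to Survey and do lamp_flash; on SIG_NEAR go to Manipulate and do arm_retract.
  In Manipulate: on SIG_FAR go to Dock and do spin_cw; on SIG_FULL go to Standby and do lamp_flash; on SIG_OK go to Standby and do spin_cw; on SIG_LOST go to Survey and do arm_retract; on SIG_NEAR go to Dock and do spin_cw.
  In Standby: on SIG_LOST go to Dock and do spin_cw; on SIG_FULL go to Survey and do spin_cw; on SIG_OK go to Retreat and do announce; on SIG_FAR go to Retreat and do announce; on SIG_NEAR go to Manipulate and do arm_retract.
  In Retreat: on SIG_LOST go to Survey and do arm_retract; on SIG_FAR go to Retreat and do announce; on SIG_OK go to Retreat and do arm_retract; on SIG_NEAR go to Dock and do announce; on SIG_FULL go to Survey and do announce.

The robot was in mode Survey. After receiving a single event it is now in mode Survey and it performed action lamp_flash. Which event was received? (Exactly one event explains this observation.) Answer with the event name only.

try SIG_FAR: (Survey, SIG_FAR) → (Manipulate, arm_retract)
try SIG_NEAR: (Survey, SIG_NEAR) → (Manipulate, arm_retract)
try SIG_OK: (Survey, SIG_OK) → (Standby, arm_retract)
try SIG_LOST: (Survey, SIG_LOST) → (Survey, lamp_flash)  ← matches
try SIG_FULL: (Survey, SIG_FULL) → (Dock, lamp_flash)

SIG_LOST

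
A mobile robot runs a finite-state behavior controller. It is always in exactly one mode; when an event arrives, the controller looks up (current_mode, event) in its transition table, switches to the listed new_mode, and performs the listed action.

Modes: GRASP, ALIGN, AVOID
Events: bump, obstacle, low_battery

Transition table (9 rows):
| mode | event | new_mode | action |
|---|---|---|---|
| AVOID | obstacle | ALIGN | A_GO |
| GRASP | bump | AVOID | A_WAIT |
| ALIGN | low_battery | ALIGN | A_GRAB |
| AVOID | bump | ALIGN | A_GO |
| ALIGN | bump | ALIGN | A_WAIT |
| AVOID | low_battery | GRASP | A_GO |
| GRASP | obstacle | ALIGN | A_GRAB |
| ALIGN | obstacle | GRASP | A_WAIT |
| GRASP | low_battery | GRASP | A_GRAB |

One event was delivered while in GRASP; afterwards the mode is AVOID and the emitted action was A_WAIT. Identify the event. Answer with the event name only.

bump

try bump: (GRASP, bump) → (AVOID, A_WAIT)  ← matches
try obstacle: (GRASP, obstacle) → (ALIGN, A_GRAB)
try low_battery: (GRASP, low_battery) → (GRASP, A_GRAB)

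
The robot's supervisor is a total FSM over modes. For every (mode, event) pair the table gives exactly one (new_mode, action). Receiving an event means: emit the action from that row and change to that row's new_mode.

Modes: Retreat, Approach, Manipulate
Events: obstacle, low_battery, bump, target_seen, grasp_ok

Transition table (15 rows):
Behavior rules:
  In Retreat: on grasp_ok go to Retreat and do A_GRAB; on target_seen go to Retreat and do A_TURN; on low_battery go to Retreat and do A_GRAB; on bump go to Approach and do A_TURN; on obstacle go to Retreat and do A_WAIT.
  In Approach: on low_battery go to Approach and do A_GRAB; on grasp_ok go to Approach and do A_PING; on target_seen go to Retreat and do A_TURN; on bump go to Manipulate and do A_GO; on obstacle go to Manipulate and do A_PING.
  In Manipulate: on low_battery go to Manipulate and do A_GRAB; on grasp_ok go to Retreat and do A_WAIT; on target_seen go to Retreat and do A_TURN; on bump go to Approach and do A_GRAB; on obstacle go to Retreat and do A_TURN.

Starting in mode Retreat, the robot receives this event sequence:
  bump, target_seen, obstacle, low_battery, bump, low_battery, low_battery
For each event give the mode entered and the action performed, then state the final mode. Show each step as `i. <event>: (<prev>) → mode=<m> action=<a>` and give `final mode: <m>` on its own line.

1. bump: (Retreat) → mode=Approach action=A_TURN
2. target_seen: (Approach) → mode=Retreat action=A_TURN
3. obstacle: (Retreat) → mode=Retreat action=A_WAIT
4. low_battery: (Retreat) → mode=Retreat action=A_GRAB
5. bump: (Retreat) → mode=Approach action=A_TURN
6. low_battery: (Approach) → mode=Approach action=A_GRAB
7. low_battery: (Approach) → mode=Approach action=A_GRAB

final mode: Approach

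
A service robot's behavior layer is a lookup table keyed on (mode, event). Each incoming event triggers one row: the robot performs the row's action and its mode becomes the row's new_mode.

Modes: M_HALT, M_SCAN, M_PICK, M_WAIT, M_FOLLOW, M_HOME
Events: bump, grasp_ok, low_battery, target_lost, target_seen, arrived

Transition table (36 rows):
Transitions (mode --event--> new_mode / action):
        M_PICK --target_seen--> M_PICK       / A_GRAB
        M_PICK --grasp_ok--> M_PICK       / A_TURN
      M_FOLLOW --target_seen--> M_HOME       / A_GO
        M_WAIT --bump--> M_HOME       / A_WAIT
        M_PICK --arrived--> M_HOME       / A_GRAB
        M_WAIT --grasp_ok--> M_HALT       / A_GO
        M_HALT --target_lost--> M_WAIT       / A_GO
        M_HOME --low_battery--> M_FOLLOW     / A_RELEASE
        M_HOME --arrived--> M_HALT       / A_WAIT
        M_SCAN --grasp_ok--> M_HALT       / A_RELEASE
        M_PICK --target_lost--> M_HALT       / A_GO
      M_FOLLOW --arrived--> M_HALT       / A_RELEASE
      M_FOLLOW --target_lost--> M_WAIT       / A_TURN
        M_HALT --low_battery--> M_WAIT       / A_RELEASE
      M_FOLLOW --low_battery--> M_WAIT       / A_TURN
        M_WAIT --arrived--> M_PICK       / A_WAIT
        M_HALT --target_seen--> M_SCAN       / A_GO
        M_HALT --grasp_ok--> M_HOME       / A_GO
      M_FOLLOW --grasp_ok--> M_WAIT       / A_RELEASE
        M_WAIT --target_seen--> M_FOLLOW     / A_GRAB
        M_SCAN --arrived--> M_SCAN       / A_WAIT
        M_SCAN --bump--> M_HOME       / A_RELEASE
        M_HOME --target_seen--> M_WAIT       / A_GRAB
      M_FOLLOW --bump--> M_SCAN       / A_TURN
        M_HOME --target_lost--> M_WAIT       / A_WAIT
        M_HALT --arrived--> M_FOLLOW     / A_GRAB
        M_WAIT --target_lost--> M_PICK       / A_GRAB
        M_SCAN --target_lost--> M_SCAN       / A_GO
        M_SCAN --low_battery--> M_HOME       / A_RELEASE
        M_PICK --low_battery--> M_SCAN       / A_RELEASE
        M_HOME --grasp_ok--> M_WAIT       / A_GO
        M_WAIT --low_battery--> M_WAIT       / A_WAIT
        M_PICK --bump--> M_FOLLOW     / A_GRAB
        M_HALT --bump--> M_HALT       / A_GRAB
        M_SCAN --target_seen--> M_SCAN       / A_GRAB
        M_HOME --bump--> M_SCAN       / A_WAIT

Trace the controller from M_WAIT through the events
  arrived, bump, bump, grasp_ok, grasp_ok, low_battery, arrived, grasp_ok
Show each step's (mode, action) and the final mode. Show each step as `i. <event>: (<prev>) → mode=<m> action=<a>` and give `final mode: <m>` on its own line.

final mode: M_HOME

1. arrived: (M_WAIT) → mode=M_PICK action=A_WAIT
2. bump: (M_PICK) → mode=M_FOLLOW action=A_GRAB
3. bump: (M_FOLLOW) → mode=M_SCAN action=A_TURN
4. grasp_ok: (M_SCAN) → mode=M_HALT action=A_RELEASE
5. grasp_ok: (M_HALT) → mode=M_HOME action=A_GO
6. low_battery: (M_HOME) → mode=M_FOLLOW action=A_RELEASE
7. arrived: (M_FOLLOW) → mode=M_HALT action=A_RELEASE
8. grasp_ok: (M_HALT) → mode=M_HOME action=A_GO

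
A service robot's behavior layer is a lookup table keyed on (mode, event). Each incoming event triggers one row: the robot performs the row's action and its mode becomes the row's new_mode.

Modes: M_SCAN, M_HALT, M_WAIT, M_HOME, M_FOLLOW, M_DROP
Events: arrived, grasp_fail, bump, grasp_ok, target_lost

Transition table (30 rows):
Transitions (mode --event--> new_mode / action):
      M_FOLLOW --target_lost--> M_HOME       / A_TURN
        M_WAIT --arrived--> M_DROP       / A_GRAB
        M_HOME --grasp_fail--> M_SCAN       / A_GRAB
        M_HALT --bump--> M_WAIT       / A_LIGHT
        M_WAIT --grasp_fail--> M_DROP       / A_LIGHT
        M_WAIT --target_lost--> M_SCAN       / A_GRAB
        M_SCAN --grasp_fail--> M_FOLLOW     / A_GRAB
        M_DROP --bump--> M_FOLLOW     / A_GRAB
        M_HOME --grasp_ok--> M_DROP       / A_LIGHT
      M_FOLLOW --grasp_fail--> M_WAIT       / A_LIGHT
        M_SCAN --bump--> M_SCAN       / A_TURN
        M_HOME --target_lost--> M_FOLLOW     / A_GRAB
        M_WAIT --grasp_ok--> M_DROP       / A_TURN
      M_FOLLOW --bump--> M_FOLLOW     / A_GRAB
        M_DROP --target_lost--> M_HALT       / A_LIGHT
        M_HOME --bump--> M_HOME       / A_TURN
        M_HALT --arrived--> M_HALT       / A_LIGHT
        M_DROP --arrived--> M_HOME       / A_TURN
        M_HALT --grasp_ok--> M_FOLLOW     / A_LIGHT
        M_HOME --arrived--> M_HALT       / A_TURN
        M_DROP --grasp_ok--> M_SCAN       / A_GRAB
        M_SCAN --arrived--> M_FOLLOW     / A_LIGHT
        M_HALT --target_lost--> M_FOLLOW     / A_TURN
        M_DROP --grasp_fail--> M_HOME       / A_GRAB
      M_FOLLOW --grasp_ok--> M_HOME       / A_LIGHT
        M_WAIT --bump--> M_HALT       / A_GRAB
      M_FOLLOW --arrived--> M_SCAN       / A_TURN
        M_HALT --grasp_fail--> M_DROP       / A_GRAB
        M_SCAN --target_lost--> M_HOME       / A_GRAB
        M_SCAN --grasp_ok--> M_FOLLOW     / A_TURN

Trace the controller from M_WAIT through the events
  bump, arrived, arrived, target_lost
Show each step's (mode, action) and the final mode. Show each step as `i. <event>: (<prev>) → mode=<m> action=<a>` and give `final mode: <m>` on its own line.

1. bump: (M_WAIT) → mode=M_HALT action=A_GRAB
2. arrived: (M_HALT) → mode=M_HALT action=A_LIGHT
3. arrived: (M_HALT) → mode=M_HALT action=A_LIGHT
4. target_lost: (M_HALT) → mode=M_FOLLOW action=A_TURN

final mode: M_FOLLOW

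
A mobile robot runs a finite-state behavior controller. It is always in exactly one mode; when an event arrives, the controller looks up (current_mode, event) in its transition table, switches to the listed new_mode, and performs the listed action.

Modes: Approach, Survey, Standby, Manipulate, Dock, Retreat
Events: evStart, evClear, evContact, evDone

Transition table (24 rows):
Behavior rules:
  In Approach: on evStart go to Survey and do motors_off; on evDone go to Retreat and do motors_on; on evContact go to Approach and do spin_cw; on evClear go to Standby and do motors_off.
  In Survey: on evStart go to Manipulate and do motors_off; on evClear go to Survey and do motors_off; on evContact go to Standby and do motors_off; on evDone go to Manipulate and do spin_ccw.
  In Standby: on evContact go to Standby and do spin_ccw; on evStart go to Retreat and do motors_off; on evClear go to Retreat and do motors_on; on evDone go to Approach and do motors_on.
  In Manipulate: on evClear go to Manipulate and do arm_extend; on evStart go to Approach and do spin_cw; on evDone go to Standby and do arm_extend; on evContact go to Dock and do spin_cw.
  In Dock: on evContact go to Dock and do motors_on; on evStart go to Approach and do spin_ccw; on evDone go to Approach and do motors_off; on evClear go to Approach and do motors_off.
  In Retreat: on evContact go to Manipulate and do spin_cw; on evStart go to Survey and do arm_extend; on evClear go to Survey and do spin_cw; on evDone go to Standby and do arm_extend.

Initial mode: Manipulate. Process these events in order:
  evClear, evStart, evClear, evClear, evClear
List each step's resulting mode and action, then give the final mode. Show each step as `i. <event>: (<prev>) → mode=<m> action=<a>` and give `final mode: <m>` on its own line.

1. evClear: (Manipulate) → mode=Manipulate action=arm_extend
2. evStart: (Manipulate) → mode=Approach action=spin_cw
3. evClear: (Approach) → mode=Standby action=motors_off
4. evClear: (Standby) → mode=Retreat action=motors_on
5. evClear: (Retreat) → mode=Survey action=spin_cw

final mode: Survey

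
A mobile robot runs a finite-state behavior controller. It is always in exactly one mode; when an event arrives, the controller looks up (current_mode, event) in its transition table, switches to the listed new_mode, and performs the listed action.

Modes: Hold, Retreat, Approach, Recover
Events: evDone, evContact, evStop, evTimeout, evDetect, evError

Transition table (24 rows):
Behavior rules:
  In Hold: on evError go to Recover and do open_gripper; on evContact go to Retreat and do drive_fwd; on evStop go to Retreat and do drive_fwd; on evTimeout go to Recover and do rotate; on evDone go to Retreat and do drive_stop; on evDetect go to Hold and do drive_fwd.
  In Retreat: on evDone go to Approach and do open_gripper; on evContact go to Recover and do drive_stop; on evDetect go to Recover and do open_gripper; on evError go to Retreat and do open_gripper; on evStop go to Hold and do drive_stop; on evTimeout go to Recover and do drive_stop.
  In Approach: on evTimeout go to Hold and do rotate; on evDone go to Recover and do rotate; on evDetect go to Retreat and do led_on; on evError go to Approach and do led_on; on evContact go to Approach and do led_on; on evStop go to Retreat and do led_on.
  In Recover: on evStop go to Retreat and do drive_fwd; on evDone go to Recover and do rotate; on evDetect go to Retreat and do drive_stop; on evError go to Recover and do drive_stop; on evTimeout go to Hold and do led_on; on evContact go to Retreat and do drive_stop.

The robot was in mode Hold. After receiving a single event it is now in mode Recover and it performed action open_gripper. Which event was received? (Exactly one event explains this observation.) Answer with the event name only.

evError

try evDone: (Hold, evDone) → (Retreat, drive_stop)
try evContact: (Hold, evContact) → (Retreat, drive_fwd)
try evStop: (Hold, evStop) → (Retreat, drive_fwd)
try evTimeout: (Hold, evTimeout) → (Recover, rotate)
try evDetect: (Hold, evDetect) → (Hold, drive_fwd)
try evError: (Hold, evError) → (Recover, open_gripper)  ← matches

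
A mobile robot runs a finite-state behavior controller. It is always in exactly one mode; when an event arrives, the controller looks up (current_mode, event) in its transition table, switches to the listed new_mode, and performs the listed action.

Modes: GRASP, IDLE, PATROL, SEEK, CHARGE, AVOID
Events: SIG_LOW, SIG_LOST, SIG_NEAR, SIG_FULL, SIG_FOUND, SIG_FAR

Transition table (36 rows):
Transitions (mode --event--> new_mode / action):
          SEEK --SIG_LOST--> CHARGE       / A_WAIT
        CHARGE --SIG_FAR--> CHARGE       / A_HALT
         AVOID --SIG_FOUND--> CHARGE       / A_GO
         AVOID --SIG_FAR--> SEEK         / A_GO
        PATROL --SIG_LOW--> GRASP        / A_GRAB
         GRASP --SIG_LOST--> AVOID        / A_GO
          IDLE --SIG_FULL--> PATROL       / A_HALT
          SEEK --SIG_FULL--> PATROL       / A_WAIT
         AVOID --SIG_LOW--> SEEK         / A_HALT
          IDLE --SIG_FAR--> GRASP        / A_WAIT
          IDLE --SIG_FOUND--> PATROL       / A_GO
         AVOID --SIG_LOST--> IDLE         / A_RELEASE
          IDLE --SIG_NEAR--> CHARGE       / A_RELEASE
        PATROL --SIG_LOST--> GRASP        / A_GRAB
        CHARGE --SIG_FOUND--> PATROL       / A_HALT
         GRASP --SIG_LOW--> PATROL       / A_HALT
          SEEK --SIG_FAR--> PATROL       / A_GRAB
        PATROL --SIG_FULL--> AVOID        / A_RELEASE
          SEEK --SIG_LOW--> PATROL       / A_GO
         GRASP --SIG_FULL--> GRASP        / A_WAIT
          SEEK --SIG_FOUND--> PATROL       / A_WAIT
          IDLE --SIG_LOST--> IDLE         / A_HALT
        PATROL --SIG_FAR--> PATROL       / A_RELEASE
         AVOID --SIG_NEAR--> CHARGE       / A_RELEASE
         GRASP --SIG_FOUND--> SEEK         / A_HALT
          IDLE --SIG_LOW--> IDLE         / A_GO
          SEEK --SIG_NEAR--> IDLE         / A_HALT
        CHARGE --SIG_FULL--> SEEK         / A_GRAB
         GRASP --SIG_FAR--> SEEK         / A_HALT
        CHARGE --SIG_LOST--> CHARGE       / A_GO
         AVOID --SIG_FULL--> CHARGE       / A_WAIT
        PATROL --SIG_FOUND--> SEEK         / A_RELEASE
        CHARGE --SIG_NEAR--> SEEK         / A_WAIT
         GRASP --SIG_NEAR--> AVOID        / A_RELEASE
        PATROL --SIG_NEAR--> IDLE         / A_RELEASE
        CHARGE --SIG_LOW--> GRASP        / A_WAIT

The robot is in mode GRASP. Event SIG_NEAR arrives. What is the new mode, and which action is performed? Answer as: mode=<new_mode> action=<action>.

mode=AVOID action=A_RELEASE

current mode = GRASP; filter table to that mode:
  (GRASP, SIG_LOST) → (AVOID, A_GO)
  (GRASP, SIG_LOW) → (PATROL, A_HALT)
  (GRASP, SIG_FULL) → (GRASP, A_WAIT)
  (GRASP, SIG_FOUND) → (SEEK, A_HALT)
  (GRASP, SIG_FAR) → (SEEK, A_HALT)
  (GRASP, SIG_NEAR) → (AVOID, A_RELEASE)  ← event matches
event = SIG_NEAR selects (AVOID, A_RELEASE)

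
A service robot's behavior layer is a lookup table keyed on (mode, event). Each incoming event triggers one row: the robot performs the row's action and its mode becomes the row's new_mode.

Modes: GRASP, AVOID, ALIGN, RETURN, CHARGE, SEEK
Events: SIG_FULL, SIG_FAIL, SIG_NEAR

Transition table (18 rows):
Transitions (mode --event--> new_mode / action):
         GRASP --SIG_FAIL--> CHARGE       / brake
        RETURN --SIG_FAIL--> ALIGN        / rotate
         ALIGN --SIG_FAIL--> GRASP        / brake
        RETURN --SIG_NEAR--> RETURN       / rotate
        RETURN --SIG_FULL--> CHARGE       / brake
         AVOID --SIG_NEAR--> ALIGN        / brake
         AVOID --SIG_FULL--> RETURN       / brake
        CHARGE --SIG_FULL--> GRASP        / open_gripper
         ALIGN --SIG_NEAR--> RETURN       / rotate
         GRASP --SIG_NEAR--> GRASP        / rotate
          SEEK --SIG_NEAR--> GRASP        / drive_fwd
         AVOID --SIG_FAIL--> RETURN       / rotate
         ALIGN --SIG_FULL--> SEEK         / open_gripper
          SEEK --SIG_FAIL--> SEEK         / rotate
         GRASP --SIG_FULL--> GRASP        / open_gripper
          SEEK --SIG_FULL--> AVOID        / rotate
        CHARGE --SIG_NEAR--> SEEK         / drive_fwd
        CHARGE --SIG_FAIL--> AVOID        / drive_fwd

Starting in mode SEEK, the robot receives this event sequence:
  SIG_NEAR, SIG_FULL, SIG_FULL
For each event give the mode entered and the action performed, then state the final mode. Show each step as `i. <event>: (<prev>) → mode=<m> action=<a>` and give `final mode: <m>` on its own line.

final mode: GRASP

1. SIG_NEAR: (SEEK) → mode=GRASP action=drive_fwd
2. SIG_FULL: (GRASP) → mode=GRASP action=open_gripper
3. SIG_FULL: (GRASP) → mode=GRASP action=open_gripper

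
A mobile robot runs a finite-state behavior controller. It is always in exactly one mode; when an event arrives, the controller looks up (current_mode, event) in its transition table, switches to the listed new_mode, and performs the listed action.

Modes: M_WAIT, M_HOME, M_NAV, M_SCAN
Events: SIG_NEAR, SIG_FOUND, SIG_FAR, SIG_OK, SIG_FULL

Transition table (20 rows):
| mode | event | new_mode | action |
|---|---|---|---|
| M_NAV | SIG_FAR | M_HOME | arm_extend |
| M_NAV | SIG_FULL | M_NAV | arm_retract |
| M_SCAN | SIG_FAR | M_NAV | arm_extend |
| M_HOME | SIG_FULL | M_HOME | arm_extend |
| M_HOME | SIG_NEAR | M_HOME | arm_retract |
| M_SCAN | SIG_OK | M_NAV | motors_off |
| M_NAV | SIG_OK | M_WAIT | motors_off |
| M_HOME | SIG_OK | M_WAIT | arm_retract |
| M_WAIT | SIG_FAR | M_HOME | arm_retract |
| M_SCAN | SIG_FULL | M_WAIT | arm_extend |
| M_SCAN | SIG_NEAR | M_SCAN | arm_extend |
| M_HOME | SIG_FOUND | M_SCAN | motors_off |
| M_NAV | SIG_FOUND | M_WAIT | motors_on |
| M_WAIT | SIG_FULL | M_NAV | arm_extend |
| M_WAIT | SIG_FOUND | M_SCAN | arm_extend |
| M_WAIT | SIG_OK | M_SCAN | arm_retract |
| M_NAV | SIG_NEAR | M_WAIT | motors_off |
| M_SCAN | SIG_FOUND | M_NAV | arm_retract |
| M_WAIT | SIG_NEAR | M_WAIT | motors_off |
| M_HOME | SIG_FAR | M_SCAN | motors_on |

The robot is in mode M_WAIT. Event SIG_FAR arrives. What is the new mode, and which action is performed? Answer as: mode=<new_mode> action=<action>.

current mode = M_WAIT; filter table to that mode:
  (M_WAIT, SIG_FAR) → (M_HOME, arm_retract)  ← event matches
  (M_WAIT, SIG_FULL) → (M_NAV, arm_extend)
  (M_WAIT, SIG_FOUND) → (M_SCAN, arm_extend)
  (M_WAIT, SIG_OK) → (M_SCAN, arm_retract)
  (M_WAIT, SIG_NEAR) → (M_WAIT, motors_off)
event = SIG_FAR selects (M_HOME, arm_retract)

mode=M_HOME action=arm_retract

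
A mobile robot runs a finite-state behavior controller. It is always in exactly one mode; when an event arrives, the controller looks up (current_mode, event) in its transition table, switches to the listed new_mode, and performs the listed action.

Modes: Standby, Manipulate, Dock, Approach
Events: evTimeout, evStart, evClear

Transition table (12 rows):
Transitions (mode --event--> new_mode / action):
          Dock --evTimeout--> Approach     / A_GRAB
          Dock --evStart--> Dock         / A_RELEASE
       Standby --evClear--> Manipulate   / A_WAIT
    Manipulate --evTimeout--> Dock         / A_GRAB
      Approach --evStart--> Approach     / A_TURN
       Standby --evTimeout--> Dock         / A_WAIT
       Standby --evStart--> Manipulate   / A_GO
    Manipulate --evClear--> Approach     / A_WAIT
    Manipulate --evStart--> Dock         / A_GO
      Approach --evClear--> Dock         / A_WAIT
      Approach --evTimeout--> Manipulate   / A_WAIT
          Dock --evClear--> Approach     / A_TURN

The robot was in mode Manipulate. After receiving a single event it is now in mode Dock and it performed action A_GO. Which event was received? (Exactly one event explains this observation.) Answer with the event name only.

evStart

try evTimeout: (Manipulate, evTimeout) → (Dock, A_GRAB)
try evStart: (Manipulate, evStart) → (Dock, A_GO)  ← matches
try evClear: (Manipulate, evClear) → (Approach, A_WAIT)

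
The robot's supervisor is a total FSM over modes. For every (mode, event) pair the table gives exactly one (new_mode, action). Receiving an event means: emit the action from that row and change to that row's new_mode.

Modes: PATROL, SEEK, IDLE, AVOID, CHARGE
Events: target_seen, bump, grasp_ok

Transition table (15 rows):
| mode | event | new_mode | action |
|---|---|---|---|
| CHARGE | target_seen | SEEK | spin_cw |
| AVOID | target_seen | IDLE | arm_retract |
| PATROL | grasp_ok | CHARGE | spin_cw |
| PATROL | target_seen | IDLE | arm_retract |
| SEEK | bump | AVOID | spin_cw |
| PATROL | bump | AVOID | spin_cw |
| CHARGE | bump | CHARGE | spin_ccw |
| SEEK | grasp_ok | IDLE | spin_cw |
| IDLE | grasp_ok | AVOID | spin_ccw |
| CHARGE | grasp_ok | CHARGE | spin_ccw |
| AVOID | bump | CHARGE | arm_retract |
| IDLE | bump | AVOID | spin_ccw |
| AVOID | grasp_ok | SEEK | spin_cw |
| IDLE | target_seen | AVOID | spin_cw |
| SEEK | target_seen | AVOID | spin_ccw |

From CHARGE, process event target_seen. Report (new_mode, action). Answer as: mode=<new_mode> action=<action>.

current mode = CHARGE; filter table to that mode:
  (CHARGE, target_seen) → (SEEK, spin_cw)  ← event matches
  (CHARGE, bump) → (CHARGE, spin_ccw)
  (CHARGE, grasp_ok) → (CHARGE, spin_ccw)
event = target_seen selects (SEEK, spin_cw)

mode=SEEK action=spin_cw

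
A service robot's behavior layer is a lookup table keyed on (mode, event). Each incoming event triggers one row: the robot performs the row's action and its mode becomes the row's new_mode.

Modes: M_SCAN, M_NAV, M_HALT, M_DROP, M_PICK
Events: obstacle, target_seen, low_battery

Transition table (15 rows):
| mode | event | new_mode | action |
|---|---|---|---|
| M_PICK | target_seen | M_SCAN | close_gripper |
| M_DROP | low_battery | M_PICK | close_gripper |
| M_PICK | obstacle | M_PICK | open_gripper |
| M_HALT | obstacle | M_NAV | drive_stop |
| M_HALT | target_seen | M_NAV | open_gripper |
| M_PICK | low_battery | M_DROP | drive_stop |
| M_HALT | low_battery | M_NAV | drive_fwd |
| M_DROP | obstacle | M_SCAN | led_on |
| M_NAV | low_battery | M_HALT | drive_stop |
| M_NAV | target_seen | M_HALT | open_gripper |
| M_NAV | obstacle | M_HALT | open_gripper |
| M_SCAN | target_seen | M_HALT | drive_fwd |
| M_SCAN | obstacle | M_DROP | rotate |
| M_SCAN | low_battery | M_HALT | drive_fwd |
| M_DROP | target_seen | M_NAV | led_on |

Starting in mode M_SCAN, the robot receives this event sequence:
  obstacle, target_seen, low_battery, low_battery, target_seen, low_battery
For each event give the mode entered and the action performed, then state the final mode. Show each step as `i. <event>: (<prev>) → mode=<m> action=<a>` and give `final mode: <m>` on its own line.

1. obstacle: (M_SCAN) → mode=M_DROP action=rotate
2. target_seen: (M_DROP) → mode=M_NAV action=led_on
3. low_battery: (M_NAV) → mode=M_HALT action=drive_stop
4. low_battery: (M_HALT) → mode=M_NAV action=drive_fwd
5. target_seen: (M_NAV) → mode=M_HALT action=open_gripper
6. low_battery: (M_HALT) → mode=M_NAV action=drive_fwd

final mode: M_NAV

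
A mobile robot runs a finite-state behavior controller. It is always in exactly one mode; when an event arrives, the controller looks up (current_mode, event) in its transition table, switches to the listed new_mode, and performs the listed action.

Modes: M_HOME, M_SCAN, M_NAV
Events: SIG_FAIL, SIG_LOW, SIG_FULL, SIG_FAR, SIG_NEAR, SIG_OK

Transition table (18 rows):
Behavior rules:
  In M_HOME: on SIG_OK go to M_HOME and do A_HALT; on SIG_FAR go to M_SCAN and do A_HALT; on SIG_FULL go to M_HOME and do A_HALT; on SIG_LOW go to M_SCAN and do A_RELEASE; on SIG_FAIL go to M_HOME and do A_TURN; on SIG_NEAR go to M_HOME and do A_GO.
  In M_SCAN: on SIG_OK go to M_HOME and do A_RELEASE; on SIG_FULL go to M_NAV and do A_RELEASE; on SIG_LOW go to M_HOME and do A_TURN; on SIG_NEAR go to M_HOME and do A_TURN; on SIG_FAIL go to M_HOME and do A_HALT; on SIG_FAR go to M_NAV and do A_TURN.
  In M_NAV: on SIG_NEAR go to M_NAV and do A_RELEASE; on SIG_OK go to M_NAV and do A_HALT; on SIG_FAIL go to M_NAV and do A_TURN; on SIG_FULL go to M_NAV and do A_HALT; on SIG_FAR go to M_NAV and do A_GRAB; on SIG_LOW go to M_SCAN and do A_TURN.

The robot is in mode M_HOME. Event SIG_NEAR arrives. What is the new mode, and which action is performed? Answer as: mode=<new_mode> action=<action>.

mode=M_HOME action=A_GO

current mode = M_HOME; filter table to that mode:
  (M_HOME, SIG_OK) → (M_HOME, A_HALT)
  (M_HOME, SIG_FAR) → (M_SCAN, A_HALT)
  (M_HOME, SIG_FULL) → (M_HOME, A_HALT)
  (M_HOME, SIG_LOW) → (M_SCAN, A_RELEASE)
  (M_HOME, SIG_FAIL) → (M_HOME, A_TURN)
  (M_HOME, SIG_NEAR) → (M_HOME, A_GO)  ← event matches
event = SIG_NEAR selects (M_HOME, A_GO)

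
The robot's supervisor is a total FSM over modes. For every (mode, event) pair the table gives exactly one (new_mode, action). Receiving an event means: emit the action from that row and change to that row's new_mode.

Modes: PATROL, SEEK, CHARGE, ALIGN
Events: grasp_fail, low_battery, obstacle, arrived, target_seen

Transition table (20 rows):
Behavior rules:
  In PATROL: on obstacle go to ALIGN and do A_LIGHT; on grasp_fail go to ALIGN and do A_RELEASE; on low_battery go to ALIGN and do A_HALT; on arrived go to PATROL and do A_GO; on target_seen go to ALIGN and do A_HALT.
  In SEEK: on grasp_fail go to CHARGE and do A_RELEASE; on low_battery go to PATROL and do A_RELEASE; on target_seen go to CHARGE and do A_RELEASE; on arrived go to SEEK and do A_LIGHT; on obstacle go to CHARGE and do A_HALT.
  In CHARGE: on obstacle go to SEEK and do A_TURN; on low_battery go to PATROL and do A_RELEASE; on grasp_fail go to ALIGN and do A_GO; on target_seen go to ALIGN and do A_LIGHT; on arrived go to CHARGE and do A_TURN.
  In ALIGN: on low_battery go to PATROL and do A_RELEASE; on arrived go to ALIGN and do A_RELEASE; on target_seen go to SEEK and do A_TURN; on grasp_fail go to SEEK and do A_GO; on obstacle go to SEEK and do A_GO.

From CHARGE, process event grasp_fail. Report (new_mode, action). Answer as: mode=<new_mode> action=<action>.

current mode = CHARGE; filter table to that mode:
  (CHARGE, obstacle) → (SEEK, A_TURN)
  (CHARGE, low_battery) → (PATROL, A_RELEASE)
  (CHARGE, grasp_fail) → (ALIGN, A_GO)  ← event matches
  (CHARGE, target_seen) → (ALIGN, A_LIGHT)
  (CHARGE, arrived) → (CHARGE, A_TURN)
event = grasp_fail selects (ALIGN, A_GO)

mode=ALIGN action=A_GO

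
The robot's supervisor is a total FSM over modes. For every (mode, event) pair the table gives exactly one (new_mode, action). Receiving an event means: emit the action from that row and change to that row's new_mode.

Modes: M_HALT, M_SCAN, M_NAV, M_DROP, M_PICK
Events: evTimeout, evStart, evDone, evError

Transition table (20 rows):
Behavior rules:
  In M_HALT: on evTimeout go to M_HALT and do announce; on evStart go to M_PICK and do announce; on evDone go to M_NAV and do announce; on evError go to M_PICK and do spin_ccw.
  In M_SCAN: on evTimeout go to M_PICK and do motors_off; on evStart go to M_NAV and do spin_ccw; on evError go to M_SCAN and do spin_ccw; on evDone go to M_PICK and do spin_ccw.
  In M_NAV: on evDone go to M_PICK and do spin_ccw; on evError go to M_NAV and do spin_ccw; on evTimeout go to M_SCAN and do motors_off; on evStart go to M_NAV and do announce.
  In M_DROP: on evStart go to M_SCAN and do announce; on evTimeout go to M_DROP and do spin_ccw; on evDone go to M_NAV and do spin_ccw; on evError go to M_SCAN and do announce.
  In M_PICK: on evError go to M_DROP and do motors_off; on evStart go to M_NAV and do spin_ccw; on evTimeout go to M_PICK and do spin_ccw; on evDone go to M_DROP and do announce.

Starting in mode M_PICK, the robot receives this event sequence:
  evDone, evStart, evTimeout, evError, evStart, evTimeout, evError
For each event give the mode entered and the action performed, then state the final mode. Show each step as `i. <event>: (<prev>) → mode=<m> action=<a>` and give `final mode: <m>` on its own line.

1. evDone: (M_PICK) → mode=M_DROP action=announce
2. evStart: (M_DROP) → mode=M_SCAN action=announce
3. evTimeout: (M_SCAN) → mode=M_PICK action=motors_off
4. evError: (M_PICK) → mode=M_DROP action=motors_off
5. evStart: (M_DROP) → mode=M_SCAN action=announce
6. evTimeout: (M_SCAN) → mode=M_PICK action=motors_off
7. evError: (M_PICK) → mode=M_DROP action=motors_off

final mode: M_DROP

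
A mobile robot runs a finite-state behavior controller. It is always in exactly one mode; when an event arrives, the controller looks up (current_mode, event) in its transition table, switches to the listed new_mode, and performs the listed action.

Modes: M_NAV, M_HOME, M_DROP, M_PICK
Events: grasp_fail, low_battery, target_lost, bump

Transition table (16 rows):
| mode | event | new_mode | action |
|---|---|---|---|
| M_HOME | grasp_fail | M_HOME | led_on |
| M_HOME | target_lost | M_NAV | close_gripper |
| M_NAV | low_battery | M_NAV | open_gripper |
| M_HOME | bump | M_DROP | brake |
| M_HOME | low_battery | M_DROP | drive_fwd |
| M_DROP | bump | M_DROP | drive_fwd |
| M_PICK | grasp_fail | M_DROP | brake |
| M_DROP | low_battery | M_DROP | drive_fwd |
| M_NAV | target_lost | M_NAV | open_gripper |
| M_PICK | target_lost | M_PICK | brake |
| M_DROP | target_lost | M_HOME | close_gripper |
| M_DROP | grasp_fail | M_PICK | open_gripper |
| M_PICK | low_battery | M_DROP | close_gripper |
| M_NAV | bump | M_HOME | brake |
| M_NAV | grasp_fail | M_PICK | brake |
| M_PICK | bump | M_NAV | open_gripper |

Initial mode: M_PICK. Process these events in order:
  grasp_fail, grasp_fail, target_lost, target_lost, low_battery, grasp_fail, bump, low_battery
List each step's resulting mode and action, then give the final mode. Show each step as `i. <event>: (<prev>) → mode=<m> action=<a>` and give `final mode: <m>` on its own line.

1. grasp_fail: (M_PICK) → mode=M_DROP action=brake
2. grasp_fail: (M_DROP) → mode=M_PICK action=open_gripper
3. target_lost: (M_PICK) → mode=M_PICK action=brake
4. target_lost: (M_PICK) → mode=M_PICK action=brake
5. low_battery: (M_PICK) → mode=M_DROP action=close_gripper
6. grasp_fail: (M_DROP) → mode=M_PICK action=open_gripper
7. bump: (M_PICK) → mode=M_NAV action=open_gripper
8. low_battery: (M_NAV) → mode=M_NAV action=open_gripper

final mode: M_NAV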